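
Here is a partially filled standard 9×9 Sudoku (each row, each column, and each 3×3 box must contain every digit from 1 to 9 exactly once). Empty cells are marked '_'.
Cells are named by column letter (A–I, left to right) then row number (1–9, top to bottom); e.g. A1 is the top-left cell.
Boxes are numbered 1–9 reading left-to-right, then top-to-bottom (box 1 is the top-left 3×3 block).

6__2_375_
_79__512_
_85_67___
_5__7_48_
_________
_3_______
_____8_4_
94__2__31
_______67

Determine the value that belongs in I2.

Cell I2 itself could take any of {3, 4, 6, 8} by direct elimination.
Consider where 6 can go in row 2.
A2 is out (column A already has a 6).
D2 is out (box 2 already has a 6).
E2 is out (column E already has a 6).
So the only cell in row 2 that can hold 6 is I2.
Therefore I2 = 6.

6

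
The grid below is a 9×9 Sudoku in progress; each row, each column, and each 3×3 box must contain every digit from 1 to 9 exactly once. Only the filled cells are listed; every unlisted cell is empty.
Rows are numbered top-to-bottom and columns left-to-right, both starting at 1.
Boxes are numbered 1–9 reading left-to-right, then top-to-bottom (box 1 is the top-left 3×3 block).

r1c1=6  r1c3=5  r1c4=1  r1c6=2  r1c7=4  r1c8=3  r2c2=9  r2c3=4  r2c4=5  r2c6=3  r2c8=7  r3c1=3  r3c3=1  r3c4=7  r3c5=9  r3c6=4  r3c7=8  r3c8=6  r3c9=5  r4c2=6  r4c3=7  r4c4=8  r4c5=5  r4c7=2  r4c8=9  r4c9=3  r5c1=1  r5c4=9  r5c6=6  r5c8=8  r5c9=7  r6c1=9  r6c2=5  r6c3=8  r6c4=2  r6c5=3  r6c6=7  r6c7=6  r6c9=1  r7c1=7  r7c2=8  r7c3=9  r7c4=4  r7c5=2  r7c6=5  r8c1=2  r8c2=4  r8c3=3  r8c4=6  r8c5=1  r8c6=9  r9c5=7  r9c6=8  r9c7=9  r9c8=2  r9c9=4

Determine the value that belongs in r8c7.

7

Cell r8c7 itself could take any of {5, 7} by direct elimination.
Consider where 7 can go in row 8.
r8c8 is out (column 8 already has a 7).
r8c9 is out (column 9 already has a 7).
So the only cell in row 8 that can hold 7 is r8c7.
Therefore r8c7 = 7.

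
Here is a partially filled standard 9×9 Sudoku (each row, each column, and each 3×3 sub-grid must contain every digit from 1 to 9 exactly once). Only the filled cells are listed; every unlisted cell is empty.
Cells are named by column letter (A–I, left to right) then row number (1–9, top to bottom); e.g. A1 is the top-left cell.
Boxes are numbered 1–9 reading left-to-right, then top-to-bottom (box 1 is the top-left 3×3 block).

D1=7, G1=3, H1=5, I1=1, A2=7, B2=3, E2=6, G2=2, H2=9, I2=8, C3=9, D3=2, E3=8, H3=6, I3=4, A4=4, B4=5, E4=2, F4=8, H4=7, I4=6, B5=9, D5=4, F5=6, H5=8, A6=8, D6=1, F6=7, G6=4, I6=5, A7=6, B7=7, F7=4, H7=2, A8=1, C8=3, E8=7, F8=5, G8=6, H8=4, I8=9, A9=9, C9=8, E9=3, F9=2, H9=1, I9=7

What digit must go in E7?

1

Cell E7 itself could take any of {1, 9} by direct elimination.
Consider where 1 can go in box 8.
D7 is out (column D already has a 1).
D8 is out (row 8 already has a 1).
D9 is out (row 9 already has a 1).
So the only cell in box 8 that can hold 1 is E7.
Therefore E7 = 1.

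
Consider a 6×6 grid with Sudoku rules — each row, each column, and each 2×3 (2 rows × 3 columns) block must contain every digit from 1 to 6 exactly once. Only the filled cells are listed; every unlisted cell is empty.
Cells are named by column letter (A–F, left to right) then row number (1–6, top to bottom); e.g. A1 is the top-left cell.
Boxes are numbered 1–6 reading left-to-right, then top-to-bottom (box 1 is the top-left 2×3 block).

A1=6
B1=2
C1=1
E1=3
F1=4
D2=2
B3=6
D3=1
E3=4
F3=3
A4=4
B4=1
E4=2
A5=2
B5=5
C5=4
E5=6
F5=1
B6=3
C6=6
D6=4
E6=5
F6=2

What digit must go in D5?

3

Row 5 already contains {1, 2, 4, 5, 6}.
Column D already contains {1, 2, 4}.
Its 2×3 block (box 6) already contains {1, 2, 4, 5, 6}.
The only value from 1–6 not eliminated is 3, so D5 = 3.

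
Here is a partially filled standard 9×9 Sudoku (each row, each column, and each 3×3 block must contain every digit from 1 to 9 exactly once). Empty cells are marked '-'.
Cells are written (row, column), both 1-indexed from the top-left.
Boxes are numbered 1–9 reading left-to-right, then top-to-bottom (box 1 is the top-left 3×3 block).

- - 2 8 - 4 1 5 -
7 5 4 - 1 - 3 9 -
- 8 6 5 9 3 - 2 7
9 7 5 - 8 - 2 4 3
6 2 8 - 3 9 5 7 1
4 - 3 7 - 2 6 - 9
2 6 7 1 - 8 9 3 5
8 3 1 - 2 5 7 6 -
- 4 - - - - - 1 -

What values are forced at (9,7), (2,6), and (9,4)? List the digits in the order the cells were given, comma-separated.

For (9,7):
  Row 9 already contains {1, 4}.
  Column 7 already contains {1, 2, 3, 5, 6, 7, 9}.
  Its 3×3 block (box 9) already contains {1, 3, 5, 6, 7, 9}.
  The only value from 1–9 not eliminated is 8, so (9,7) = 8.
For (2,6):
  Row 2 already contains {1, 3, 4, 5, 7, 9}.
  Column 6 already contains {2, 3, 4, 5, 8, 9}.
  Its 3×3 block (box 2) already contains {1, 3, 4, 5, 8, 9}.
  The only value from 1–9 not eliminated is 6, so (2,6) = 6.
For (9,4):
  Consider where 3 can go in box 8.
  (7,5) is out (row 7 already has a 3).
  (8,4) is out (row 8 already has a 3).
  (9,5) is out (column 5 already has a 3).
  (9,6) is out (column 6 already has a 3).
  So the only cell in box 8 that can hold 3 is (9,4).
  So (9,4) = 3.

8,6,3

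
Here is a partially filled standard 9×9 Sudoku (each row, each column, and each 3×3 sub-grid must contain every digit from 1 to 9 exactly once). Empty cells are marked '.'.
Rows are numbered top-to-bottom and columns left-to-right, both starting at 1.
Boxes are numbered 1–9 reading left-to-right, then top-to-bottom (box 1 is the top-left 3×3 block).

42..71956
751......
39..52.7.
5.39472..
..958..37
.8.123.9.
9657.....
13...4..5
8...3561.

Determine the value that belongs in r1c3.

8

Row 1 already contains {1, 2, 4, 5, 6, 7, 9}.
Column 3 already contains {1, 3, 5, 9}.
Its 3×3 block (box 1) already contains {1, 2, 3, 4, 5, 7, 9}.
The only value from 1–9 not eliminated is 8, so r1c3 = 8.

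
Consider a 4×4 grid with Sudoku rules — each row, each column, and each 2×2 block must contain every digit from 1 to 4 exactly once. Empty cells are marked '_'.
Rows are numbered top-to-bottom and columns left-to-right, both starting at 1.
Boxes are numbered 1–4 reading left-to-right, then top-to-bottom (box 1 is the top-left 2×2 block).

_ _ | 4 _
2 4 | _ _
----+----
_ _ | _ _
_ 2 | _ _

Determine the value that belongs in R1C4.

Cell R1C4 itself could take any of {1, 2, 3} by direct elimination.
Consider where 2 can go in row 1.
R1C1 is out (column 1 already has a 2).
R1C2 is out (column 2 already has a 2).
So the only cell in row 1 that can hold 2 is R1C4.
Therefore R1C4 = 2.

2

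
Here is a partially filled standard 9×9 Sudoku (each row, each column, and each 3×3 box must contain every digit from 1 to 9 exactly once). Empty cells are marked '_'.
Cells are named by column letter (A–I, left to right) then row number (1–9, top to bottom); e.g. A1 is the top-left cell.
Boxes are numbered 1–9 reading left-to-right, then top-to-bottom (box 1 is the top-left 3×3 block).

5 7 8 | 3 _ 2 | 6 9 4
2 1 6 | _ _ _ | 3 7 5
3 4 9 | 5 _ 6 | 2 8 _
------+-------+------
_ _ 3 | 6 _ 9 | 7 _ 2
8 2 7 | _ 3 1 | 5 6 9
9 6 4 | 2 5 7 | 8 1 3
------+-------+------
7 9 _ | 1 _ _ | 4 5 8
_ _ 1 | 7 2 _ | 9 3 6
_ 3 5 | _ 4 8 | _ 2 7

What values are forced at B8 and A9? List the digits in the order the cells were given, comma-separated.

8,6

For B8:
  Row 8 already contains {1, 2, 3, 6, 7, 9}.
  Column B already contains {1, 2, 3, 4, 6, 7, 9}.
  Its 3×3 block (box 7) already contains {1, 3, 5, 7, 9}.
  The only value from 1–9 not eliminated is 8, so B8 = 8.
For A9:
  Row 9 already contains {2, 3, 4, 5, 7, 8}.
  Column A already contains {2, 3, 5, 7, 8, 9}.
  Its 3×3 block (box 7) already contains {1, 3, 5, 7, 9}.
  The only value from 1–9 not eliminated is 6, so A9 = 6.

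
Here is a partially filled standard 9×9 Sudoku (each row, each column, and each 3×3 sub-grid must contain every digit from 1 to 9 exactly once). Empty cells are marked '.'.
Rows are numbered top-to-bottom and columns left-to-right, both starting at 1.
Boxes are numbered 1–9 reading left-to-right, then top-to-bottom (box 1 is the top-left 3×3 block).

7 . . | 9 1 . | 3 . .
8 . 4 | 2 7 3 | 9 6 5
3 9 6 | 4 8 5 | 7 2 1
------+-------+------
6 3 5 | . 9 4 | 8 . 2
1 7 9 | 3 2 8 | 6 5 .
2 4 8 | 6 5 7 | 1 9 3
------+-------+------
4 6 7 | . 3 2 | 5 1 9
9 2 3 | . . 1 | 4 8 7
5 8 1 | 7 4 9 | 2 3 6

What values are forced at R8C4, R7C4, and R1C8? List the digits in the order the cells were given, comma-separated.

5,8,4

For R8C4:
  Row 8 already contains {1, 2, 3, 4, 7, 8, 9}.
  Column 4 already contains {2, 3, 4, 6, 7, 9}.
  Its 3×3 block (box 8) already contains {1, 2, 3, 4, 7, 9}.
  The only value from 1–9 not eliminated is 5, so R8C4 = 5.
For R7C4:
  Row 7 already contains {1, 2, 3, 4, 5, 6, 7, 9}.
  Column 4 already contains {2, 3, 4, 6, 7, 9}.
  Its 3×3 block (box 8) already contains {1, 2, 3, 4, 7, 9}.
  The only value from 1–9 not eliminated is 8, so R7C4 = 8.
For R1C8:
  Row 1 already contains {1, 3, 7, 9}.
  Column 8 already contains {1, 2, 3, 5, 6, 8, 9}.
  Its 3×3 block (box 3) already contains {1, 2, 3, 5, 6, 7, 9}.
  The only value from 1–9 not eliminated is 4, so R1C8 = 4.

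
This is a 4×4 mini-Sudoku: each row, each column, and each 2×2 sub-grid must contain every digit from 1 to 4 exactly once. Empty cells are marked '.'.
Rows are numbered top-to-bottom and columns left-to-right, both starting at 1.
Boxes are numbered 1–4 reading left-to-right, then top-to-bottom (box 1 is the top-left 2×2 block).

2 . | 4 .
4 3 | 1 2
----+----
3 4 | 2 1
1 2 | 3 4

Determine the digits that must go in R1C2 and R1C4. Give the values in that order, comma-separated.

For R1C2:
  Row 1 already contains {2, 4}.
  Column 2 already contains {2, 3, 4}.
  Its 2×2 block (box 1) already contains {2, 3, 4}.
  The only value from 1–4 not eliminated is 1, so R1C2 = 1.
For R1C4:
  Row 1 already contains {2, 4}.
  Column 4 already contains {1, 2, 4}.
  Its 2×2 block (box 2) already contains {1, 2, 4}.
  The only value from 1–4 not eliminated is 3, so R1C4 = 3.

1,3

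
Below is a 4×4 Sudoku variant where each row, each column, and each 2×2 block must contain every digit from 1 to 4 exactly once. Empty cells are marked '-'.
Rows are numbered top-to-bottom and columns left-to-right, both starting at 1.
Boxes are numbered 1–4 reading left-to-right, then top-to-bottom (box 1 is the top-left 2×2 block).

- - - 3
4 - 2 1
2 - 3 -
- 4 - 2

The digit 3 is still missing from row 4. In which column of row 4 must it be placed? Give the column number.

1

Consider where 3 can go in row 4.
R4C3 is out (column 3 already has a 3).
So the only cell in row 4 that can hold 3 is R4C1.
That is column 1.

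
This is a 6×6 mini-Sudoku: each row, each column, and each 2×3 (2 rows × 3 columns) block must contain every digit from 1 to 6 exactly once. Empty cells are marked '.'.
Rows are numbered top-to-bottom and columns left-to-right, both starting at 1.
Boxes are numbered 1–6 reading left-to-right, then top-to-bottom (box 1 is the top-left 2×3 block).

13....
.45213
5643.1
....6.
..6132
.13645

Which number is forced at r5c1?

Row 5 already contains {1, 2, 3, 6}.
Column 1 already contains {1, 5}.
Its 2×3 block (box 5) already contains {1, 3, 6}.
The only value from 1–6 not eliminated is 4, so r5c1 = 4.

4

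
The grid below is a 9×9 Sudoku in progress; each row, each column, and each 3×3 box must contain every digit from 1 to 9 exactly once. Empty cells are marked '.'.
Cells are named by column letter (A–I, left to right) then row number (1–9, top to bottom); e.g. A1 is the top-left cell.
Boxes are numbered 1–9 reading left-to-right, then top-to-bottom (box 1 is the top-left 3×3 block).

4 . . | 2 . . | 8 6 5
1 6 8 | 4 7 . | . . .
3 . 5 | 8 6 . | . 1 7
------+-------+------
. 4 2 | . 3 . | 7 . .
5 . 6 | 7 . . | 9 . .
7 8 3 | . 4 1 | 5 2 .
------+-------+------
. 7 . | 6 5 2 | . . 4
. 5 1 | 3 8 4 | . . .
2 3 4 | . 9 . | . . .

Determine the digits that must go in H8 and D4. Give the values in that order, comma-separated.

7,5

For H8:
  Consider where 7 can go in row 8.
  A8 is out (column A already has a 7).
  G8 is out (column G already has a 7).
  I8 is out (column I already has a 7).
  So the only cell in row 8 that can hold 7 is H8.
  So H8 = 7.
For D4:
  Consider where 5 can go in column D.
  D6 is out (row 6 already has a 5).
  D9 is out (box 8 already has a 5).
  So the only cell in column D that can hold 5 is D4.
  So D4 = 5.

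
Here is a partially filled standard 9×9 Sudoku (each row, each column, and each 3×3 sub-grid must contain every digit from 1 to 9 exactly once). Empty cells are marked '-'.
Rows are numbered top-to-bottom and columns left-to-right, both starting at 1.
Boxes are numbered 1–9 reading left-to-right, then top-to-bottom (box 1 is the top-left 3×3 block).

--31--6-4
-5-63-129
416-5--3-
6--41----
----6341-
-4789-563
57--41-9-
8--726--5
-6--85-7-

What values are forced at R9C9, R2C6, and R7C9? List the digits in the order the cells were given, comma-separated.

1,4,6

For R9C9:
  Consider where 1 can go in column 9.
  R3C9 is out (row 3 already has a 1).
  R4C9 is out (row 4 already has a 1).
  R5C9 is out (row 5 already has a 1).
  R7C9 is out (row 7 already has a 1).
  So the only cell in column 9 that can hold 1 is R9C9.
  So R9C9 = 1.
For R2C6:
  Consider where 4 can go in row 2.
  R2C1 is out (column 1 already has a 4).
  R2C3 is out (box 1 already has a 4).
  So the only cell in row 2 that can hold 4 is R2C6.
  So R2C6 = 4.
For R7C9:
  Consider where 6 can go in box 9.
  R7C7 is out (column 7 already has a 6).
  R8C7 is out (row 8 already has a 6).
  R8C8 is out (row 8 already has a 6).
  R9C7 is out (row 9 already has a 6).
  R9C9 is out (row 9 already has a 6).
  So the only cell in box 9 that can hold 6 is R7C9.
  So R7C9 = 6.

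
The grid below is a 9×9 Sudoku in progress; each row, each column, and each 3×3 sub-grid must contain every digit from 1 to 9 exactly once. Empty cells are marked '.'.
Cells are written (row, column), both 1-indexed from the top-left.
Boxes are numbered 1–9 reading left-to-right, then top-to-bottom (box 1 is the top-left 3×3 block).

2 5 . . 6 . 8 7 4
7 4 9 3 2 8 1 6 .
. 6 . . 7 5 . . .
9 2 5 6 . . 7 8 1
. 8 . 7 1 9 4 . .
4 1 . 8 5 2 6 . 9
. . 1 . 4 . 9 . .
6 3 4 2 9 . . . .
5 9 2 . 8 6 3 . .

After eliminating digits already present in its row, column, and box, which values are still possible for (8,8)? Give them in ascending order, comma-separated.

Row 8 already contains {2, 3, 4, 6, 9}.
Column 8 already contains {6, 7, 8}.
Its 3×3 block (box 9) already contains {3, 9}.
Removing those from 1–9 leaves {1, 5} as the candidates for (8,8).

1,5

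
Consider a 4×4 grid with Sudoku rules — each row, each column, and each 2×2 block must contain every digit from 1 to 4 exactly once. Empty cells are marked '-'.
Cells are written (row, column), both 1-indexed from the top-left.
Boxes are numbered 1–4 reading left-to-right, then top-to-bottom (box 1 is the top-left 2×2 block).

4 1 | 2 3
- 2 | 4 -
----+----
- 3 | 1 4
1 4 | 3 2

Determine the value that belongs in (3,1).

2

Row 3 already contains {1, 3, 4}.
Column 1 already contains {1, 4}.
Its 2×2 block (box 3) already contains {1, 3, 4}.
The only value from 1–4 not eliminated is 2, so (3,1) = 2.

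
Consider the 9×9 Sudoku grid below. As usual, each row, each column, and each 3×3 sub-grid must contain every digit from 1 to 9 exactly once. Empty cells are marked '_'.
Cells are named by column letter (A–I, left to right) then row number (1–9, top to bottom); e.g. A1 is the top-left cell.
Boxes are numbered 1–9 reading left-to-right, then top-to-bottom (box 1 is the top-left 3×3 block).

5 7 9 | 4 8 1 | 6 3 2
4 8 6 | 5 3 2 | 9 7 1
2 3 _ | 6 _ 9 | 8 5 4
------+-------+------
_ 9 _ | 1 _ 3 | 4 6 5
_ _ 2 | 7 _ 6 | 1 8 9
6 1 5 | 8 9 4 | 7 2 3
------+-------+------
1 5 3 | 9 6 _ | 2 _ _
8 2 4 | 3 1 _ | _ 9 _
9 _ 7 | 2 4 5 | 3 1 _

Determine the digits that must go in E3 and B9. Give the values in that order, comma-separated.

For E3:
  Row 3 already contains {2, 3, 4, 5, 6, 8, 9}.
  Column E already contains {1, 3, 4, 6, 8, 9}.
  Its 3×3 block (box 2) already contains {1, 2, 3, 4, 5, 6, 8, 9}.
  The only value from 1–9 not eliminated is 7, so E3 = 7.
For B9:
  Row 9 already contains {1, 2, 3, 4, 5, 7, 9}.
  Column B already contains {1, 2, 3, 5, 7, 8, 9}.
  Its 3×3 block (box 7) already contains {1, 2, 3, 4, 5, 7, 8, 9}.
  The only value from 1–9 not eliminated is 6, so B9 = 6.

7,6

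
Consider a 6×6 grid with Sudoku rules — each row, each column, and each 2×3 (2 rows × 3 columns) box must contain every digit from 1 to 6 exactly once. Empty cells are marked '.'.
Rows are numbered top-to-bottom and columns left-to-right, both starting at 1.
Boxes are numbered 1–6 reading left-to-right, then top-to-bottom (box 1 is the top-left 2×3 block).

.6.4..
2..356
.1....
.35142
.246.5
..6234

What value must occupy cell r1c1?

Cell r1c1 itself could take any of {1, 3, 5} by direct elimination.
Consider where 5 can go in box 1.
r1c3 is out (column 3 already has a 5).
r2c2 is out (row 2 already has a 5).
r2c3 is out (row 2 already has a 5).
So the only cell in box 1 that can hold 5 is r1c1.
Therefore r1c1 = 5.

5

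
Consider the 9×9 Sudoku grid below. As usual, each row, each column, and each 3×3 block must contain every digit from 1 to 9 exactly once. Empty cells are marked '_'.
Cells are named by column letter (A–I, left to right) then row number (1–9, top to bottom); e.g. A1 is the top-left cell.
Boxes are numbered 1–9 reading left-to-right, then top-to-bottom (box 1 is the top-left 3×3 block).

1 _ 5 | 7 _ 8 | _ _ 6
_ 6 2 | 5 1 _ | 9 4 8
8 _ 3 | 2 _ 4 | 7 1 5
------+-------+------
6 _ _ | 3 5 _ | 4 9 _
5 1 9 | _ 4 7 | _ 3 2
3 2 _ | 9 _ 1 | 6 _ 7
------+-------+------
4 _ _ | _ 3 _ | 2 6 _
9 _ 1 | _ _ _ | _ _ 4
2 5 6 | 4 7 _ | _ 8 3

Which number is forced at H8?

7

Cell H8 itself could take any of {5, 7} by direct elimination.
Consider where 7 can go in box 9.
I7 is out (column I already has a 7).
G8 is out (column G already has a 7).
G9 is out (row 9 already has a 7).
So the only cell in box 9 that can hold 7 is H8.
Therefore H8 = 7.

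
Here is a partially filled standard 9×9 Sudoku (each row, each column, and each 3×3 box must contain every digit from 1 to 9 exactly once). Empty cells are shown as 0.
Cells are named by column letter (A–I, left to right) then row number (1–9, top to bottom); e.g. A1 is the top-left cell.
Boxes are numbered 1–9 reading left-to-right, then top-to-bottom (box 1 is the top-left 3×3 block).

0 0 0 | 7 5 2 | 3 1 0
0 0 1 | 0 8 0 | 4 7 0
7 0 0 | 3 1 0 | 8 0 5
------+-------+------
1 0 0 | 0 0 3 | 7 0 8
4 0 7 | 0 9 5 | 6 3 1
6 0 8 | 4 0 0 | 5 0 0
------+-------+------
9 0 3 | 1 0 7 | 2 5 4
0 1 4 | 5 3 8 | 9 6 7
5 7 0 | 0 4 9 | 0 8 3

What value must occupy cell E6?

7

Cell E6 itself could take any of {2, 7} by direct elimination.
Consider where 7 can go in column E.
E4 is out (row 4 already has a 7).
E7 is out (row 7 already has a 7).
So the only cell in column E that can hold 7 is E6.
Therefore E6 = 7.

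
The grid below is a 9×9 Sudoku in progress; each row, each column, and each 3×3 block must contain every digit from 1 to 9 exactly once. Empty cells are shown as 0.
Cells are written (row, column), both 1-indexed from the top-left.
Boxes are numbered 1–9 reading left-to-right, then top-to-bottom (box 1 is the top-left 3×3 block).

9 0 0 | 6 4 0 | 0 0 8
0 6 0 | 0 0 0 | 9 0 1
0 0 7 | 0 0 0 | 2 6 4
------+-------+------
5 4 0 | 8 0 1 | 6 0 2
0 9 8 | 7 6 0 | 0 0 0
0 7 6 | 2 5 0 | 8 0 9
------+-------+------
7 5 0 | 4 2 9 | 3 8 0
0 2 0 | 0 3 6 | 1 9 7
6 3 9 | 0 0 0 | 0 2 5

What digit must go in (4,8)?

7

Cell (4,8) itself could take any of {3, 7} by direct elimination.
Consider where 7 can go in row 4.
(4,3) is out (column 3 already has a 7).
(4,5) is out (box 5 already has a 7).
So the only cell in row 4 that can hold 7 is (4,8).
Therefore (4,8) = 7.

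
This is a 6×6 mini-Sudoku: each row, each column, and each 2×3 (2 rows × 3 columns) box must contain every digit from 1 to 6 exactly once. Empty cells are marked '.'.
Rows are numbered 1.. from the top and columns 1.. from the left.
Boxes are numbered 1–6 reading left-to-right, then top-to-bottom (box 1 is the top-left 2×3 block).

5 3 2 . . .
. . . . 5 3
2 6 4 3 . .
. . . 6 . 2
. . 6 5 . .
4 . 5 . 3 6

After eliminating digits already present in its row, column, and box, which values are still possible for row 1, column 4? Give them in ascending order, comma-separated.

Row 1 already contains {2, 3, 5}.
Column 4 already contains {3, 5, 6}.
Its 2×3 block (box 2) already contains {3, 5}.
Removing those from 1–6 leaves {1, 4} as the candidates for row 1, column 4.

1,4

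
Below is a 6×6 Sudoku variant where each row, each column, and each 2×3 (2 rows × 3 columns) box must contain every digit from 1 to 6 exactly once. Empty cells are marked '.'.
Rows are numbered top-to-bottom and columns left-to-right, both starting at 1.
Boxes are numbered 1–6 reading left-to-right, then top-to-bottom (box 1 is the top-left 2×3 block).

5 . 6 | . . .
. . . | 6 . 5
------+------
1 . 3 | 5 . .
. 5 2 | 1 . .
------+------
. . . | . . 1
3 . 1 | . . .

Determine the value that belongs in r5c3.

Cell r5c3 itself could take any of {4, 5} by direct elimination.
Consider where 5 can go in column 3.
r2c3 is out (row 2 already has a 5).
So the only cell in column 3 that can hold 5 is r5c3.
Therefore r5c3 = 5.

5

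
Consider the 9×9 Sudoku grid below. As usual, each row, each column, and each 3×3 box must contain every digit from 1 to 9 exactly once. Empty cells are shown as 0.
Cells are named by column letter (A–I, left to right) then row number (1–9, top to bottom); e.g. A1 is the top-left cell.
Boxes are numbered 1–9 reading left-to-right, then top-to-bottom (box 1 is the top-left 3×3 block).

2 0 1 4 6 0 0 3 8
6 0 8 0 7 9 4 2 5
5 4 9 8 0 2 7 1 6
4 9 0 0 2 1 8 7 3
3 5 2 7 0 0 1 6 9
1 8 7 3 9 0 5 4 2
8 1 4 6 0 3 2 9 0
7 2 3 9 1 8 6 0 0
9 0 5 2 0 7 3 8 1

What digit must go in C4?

6

Row 4 already contains {1, 2, 3, 4, 7, 8, 9}.
Column C already contains {1, 2, 3, 4, 5, 7, 8, 9}.
Its 3×3 block (box 4) already contains {1, 2, 3, 4, 5, 7, 8, 9}.
The only value from 1–9 not eliminated is 6, so C4 = 6.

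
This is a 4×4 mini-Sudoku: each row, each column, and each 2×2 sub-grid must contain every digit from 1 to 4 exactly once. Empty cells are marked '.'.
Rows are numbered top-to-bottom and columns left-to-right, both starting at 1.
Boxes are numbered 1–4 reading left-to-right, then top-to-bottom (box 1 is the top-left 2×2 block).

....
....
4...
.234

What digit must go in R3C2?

Cell R3C2 itself could take any of {1, 3} by direct elimination.
Consider where 3 can go in box 3.
R4C1 is out (row 4 already has a 3).
So the only cell in box 3 that can hold 3 is R3C2.
Therefore R3C2 = 3.

3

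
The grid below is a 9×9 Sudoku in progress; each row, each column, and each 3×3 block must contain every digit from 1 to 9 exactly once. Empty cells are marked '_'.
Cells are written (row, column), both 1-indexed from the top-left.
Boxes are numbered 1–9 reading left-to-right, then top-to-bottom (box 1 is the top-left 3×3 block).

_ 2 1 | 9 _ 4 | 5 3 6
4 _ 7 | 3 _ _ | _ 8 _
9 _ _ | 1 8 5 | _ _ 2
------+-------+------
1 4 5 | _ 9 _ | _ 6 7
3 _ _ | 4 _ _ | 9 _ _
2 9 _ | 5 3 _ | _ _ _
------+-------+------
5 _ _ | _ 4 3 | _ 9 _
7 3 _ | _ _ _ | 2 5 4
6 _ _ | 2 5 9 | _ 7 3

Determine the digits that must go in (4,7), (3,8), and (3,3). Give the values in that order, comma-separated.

3,4,3

For (4,7):
  Consider where 3 can go in column 7.
  (2,7) is out (row 2 already has a 3).
  (3,7) is out (box 3 already has a 3).
  (6,7) is out (row 6 already has a 3).
  (7,7) is out (row 7 already has a 3).
  (9,7) is out (row 9 already has a 3).
  So the only cell in column 7 that can hold 3 is (4,7).
  So (4,7) = 3.
For (3,8):
  Row 3 already contains {1, 2, 5, 8, 9}.
  Column 8 already contains {3, 5, 6, 7, 8, 9}.
  Its 3×3 block (box 3) already contains {2, 3, 5, 6, 8}.
  The only value from 1–9 not eliminated is 4, so (3,8) = 4.
For (3,3):
  Consider where 3 can go in column 3.
  (5,3) is out (row 5 already has a 3).
  (6,3) is out (row 6 already has a 3).
  (7,3) is out (row 7 already has a 3).
  (8,3) is out (row 8 already has a 3).
  (9,3) is out (row 9 already has a 3).
  So the only cell in column 3 that can hold 3 is (3,3).
  So (3,3) = 3.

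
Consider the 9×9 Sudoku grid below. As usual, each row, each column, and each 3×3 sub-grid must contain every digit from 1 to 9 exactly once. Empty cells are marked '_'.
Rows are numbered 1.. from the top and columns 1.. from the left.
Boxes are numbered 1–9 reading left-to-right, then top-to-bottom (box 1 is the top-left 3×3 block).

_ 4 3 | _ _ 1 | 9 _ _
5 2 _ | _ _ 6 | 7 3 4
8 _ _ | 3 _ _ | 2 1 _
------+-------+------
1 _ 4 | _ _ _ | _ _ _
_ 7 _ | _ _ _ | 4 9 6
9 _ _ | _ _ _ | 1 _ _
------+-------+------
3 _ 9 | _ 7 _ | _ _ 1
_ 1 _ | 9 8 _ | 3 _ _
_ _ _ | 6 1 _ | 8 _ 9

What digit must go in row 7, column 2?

Cell row 7, column 2 itself could take any of {5, 6, 8} by direct elimination.
Consider where 8 can go in row 7.
row 7, column 4 is out (box 8 already has a 8).
row 7, column 6 is out (box 8 already has a 8).
row 7, column 7 is out (column 7 already has a 8).
row 7, column 8 is out (box 9 already has a 8).
So the only cell in row 7 that can hold 8 is row 7, column 2.
Therefore row 7, column 2 = 8.

8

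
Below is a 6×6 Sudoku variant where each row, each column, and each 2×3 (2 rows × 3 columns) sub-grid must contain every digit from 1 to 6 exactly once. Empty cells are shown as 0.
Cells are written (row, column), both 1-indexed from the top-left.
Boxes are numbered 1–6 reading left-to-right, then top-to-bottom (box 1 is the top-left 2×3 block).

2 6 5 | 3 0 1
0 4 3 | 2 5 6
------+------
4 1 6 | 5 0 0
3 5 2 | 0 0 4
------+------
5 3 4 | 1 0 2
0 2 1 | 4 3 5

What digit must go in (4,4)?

6

Row 4 already contains {2, 3, 4, 5}.
Column 4 already contains {1, 2, 3, 4, 5}.
Its 2×3 block (box 4) already contains {4, 5}.
The only value from 1–6 not eliminated is 6, so (4,4) = 6.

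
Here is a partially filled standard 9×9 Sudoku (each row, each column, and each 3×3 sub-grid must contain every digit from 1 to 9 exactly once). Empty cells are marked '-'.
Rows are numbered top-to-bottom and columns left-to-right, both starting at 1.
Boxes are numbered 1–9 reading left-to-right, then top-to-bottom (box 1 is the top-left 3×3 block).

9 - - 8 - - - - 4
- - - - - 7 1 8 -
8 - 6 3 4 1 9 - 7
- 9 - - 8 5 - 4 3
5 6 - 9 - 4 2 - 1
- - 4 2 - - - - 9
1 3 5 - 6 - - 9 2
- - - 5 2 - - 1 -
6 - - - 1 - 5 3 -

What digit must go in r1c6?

2

Cell r1c6 itself could take any of {2, 6} by direct elimination.
Consider where 2 can go in column 6.
r6c6 is out (row 6 already has a 2).
r7c6 is out (row 7 already has a 2).
r8c6 is out (row 8 already has a 2).
r9c6 is out (box 8 already has a 2).
So the only cell in column 6 that can hold 2 is r1c6.
Therefore r1c6 = 2.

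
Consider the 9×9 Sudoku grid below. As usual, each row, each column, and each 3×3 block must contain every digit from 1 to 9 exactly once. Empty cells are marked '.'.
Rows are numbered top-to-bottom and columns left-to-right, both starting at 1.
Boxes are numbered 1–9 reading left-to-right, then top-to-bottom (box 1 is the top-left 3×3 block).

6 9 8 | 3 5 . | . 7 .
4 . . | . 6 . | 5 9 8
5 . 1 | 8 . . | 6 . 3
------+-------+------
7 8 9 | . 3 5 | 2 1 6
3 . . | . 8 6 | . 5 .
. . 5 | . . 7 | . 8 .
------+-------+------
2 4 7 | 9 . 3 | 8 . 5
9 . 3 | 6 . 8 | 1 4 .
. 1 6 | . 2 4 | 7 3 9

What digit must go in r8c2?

5

Row 8 already contains {1, 3, 4, 6, 8, 9}.
Column 2 already contains {1, 4, 8, 9}.
Its 3×3 block (box 7) already contains {1, 2, 3, 4, 6, 7, 9}.
The only value from 1–9 not eliminated is 5, so r8c2 = 5.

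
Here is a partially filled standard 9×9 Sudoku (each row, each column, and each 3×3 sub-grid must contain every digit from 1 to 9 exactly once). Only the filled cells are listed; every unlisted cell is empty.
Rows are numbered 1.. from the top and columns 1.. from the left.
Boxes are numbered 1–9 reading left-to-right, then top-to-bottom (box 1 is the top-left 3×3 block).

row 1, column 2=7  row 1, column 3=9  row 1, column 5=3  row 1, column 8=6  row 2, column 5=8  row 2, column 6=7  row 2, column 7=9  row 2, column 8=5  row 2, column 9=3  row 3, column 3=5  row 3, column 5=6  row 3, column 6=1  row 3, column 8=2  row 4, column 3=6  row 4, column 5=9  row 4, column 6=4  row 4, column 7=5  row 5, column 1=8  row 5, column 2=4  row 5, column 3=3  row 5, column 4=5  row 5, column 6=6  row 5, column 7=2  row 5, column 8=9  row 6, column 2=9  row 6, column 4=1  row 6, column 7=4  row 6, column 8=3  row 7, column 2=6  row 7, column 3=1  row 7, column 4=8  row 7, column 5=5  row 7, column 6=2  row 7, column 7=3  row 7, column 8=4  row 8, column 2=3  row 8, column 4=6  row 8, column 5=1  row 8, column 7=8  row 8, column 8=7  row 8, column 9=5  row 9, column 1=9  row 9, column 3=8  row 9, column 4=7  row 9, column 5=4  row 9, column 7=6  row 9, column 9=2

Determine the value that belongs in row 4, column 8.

8

Cell row 4, column 8 itself could take any of {1, 8} by direct elimination.
Consider where 8 can go in column 8.
row 9, column 8 is out (row 9 already has a 8).
So the only cell in column 8 that can hold 8 is row 4, column 8.
Therefore row 4, column 8 = 8.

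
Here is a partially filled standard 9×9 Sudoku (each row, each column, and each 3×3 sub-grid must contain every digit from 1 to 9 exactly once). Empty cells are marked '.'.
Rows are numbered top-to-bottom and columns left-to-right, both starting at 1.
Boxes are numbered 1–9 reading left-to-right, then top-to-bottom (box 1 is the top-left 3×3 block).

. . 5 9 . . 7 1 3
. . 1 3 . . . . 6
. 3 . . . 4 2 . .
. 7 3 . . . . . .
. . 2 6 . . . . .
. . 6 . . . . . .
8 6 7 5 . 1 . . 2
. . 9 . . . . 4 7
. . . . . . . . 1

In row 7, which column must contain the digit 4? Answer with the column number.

Consider where 4 can go in row 7.
r7c7 is out (box 9 already has a 4).
r7c8 is out (column 8 already has a 4).
So the only cell in row 7 that can hold 4 is r7c5.
That is column 5.

5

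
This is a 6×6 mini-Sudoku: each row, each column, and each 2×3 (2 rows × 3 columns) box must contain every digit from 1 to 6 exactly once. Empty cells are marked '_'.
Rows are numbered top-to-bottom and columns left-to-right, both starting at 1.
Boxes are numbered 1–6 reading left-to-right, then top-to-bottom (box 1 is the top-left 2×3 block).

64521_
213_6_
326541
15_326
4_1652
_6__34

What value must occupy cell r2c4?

Row 2 already contains {1, 2, 3, 6}.
Column 4 already contains {2, 3, 5, 6}.
Its 2×3 block (box 2) already contains {1, 2, 6}.
The only value from 1–6 not eliminated is 4, so r2c4 = 4.

4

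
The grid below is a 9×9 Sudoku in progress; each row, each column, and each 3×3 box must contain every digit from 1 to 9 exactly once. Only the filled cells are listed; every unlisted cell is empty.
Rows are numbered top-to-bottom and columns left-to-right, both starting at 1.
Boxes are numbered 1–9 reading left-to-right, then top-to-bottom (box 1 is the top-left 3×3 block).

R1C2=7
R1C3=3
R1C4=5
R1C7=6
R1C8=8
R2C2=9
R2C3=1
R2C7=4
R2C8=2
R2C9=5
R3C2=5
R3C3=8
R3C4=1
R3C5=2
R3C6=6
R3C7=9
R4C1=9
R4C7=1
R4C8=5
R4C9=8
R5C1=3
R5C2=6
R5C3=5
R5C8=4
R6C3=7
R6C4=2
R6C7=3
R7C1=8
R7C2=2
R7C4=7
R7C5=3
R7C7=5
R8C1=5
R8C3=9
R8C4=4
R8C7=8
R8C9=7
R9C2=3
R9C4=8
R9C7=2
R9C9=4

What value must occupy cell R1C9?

Row 1 already contains {3, 5, 6, 7, 8}.
Column 9 already contains {4, 5, 7, 8}.
Its 3×3 block (box 3) already contains {2, 4, 5, 6, 8, 9}.
The only value from 1–9 not eliminated is 1, so R1C9 = 1.

1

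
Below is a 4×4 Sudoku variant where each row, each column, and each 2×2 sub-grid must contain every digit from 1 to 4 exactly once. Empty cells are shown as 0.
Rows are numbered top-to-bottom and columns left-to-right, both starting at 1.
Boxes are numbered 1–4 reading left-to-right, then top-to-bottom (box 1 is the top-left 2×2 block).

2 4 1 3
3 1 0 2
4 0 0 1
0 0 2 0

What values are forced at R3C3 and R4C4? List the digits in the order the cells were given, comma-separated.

3,4

For R3C3:
  Row 3 already contains {1, 4}.
  Column 3 already contains {1, 2}.
  Its 2×2 block (box 4) already contains {1, 2}.
  The only value from 1–4 not eliminated is 3, so R3C3 = 3.
For R4C4:
  Row 4 already contains {2}.
  Column 4 already contains {1, 2, 3}.
  Its 2×2 block (box 4) already contains {1, 2}.
  The only value from 1–4 not eliminated is 4, so R4C4 = 4.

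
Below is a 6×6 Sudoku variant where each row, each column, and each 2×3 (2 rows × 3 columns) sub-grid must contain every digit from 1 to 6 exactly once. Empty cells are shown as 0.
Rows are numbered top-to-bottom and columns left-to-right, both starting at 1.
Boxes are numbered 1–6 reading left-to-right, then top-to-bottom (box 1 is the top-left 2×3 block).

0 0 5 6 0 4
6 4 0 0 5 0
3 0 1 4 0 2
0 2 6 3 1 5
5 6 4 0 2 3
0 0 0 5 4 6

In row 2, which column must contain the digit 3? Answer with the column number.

Consider where 3 can go in row 2.
R2C4 is out (column 4 already has a 3).
R2C6 is out (column 6 already has a 3).
So the only cell in row 2 that can hold 3 is R2C3.
That is column 3.

3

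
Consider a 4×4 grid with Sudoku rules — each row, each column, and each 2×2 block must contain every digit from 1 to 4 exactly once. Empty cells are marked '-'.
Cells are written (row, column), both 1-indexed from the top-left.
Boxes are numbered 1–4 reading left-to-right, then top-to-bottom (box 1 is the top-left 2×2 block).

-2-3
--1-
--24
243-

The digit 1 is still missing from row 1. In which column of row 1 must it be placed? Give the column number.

1

Consider where 1 can go in row 1.
(1,3) is out (column 3 already has a 1).
So the only cell in row 1 that can hold 1 is (1,1).
That is column 1.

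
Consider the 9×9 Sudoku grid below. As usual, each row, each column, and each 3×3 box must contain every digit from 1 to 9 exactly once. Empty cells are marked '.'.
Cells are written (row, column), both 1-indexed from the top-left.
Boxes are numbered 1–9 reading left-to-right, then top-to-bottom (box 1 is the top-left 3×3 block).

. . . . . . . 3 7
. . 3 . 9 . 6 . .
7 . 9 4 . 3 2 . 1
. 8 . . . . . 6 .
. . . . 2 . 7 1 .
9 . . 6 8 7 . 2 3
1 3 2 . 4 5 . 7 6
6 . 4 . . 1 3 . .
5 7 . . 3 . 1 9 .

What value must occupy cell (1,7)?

Cell (1,7) itself could take any of {4, 5, 8, 9} by direct elimination.
Consider where 9 can go in box 3.
(2,8) is out (row 2 already has a 9).
(2,9) is out (row 2 already has a 9).
(3,8) is out (row 3 already has a 9).
So the only cell in box 3 that can hold 9 is (1,7).
Therefore (1,7) = 9.

9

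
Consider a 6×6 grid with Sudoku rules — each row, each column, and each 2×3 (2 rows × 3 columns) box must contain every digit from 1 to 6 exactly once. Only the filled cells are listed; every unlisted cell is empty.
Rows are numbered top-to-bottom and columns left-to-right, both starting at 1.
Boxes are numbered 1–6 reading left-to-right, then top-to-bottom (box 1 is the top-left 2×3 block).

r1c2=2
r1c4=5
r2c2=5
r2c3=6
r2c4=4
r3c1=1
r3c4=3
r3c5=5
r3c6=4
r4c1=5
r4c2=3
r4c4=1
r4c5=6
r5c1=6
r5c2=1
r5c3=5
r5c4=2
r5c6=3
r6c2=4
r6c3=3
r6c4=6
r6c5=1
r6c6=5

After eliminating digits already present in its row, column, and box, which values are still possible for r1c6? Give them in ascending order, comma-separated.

Row 1 already contains {2, 5}.
Column 6 already contains {3, 4, 5}.
Its 2×3 block (box 2) already contains {4, 5}.
Removing those from 1–6 leaves {1, 6} as the candidates for r1c6.

1,6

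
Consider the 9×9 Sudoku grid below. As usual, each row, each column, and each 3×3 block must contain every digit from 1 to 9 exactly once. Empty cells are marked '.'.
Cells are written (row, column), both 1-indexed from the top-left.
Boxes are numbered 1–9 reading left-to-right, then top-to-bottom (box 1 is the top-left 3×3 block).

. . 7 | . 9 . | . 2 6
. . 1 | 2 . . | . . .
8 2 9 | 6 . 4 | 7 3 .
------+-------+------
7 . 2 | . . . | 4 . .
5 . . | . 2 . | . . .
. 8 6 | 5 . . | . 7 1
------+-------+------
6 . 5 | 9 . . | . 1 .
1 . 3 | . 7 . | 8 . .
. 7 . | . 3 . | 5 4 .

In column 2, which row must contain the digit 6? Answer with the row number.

Consider where 6 can go in column 2.
(1,2) is out (row 1 already has a 6).
(4,2) is out (box 4 already has a 6).
(5,2) is out (box 4 already has a 6).
(7,2) is out (row 7 already has a 6).
(8,2) is out (box 7 already has a 6).
So the only cell in column 2 that can hold 6 is (2,2).
That is row 2.

2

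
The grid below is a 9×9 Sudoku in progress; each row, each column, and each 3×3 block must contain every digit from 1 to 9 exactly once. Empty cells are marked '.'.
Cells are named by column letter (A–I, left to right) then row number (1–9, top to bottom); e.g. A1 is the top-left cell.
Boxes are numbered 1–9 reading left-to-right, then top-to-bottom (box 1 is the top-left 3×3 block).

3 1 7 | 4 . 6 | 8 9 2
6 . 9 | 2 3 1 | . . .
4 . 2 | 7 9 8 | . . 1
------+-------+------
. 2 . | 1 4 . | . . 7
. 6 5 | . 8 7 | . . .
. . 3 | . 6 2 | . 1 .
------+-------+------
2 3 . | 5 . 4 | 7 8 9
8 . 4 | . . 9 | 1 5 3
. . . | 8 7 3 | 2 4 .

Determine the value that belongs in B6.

4

Cell B6 itself could take any of {4, 7, 8, 9} by direct elimination.
Consider where 4 can go in box 4.
A4 is out (row 4 already has a 4).
C4 is out (row 4 already has a 4).
A5 is out (column A already has a 4).
A6 is out (column A already has a 4).
So the only cell in box 4 that can hold 4 is B6.
Therefore B6 = 4.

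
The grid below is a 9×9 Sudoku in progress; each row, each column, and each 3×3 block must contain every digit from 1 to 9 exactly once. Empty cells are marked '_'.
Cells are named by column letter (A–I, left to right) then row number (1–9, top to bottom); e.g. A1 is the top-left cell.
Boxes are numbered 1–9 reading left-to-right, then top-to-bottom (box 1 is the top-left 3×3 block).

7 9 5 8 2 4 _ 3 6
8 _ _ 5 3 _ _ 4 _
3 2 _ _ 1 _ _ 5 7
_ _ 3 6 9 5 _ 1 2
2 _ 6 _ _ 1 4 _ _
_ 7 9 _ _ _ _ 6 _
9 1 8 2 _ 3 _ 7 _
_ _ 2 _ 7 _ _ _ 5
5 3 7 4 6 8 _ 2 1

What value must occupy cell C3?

Row 3 already contains {1, 2, 3, 5, 7}.
Column C already contains {2, 3, 5, 6, 7, 8, 9}.
Its 3×3 block (box 1) already contains {2, 3, 5, 7, 8, 9}.
The only value from 1–9 not eliminated is 4, so C3 = 4.

4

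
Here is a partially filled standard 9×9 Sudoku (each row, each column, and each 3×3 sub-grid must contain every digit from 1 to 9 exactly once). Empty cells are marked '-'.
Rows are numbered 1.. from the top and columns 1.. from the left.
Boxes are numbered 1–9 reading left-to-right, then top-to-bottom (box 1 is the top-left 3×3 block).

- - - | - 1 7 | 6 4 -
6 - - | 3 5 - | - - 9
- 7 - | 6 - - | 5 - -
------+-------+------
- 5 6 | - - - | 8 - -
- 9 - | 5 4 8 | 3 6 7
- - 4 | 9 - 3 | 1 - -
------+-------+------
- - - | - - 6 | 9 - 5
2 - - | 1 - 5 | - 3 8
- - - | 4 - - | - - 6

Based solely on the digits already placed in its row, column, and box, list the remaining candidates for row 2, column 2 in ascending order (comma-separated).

1,2,4,8

Row 2 already contains {3, 5, 6, 9}.
Column 2 already contains {5, 7, 9}.
Its 3×3 block (box 1) already contains {6, 7}.
Removing those from 1–9 leaves {1, 2, 4, 8} as the candidates for row 2, column 2.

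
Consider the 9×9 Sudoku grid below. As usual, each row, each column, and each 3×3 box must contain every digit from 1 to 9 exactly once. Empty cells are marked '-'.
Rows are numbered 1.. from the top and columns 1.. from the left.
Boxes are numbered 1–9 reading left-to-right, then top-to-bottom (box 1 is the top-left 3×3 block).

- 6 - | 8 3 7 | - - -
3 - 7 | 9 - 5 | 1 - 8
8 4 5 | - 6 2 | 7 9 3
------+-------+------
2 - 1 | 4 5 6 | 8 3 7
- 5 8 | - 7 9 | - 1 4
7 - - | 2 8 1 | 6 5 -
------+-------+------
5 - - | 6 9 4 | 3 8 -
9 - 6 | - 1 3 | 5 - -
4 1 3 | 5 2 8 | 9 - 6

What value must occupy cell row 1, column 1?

1

Row 1 already contains {3, 6, 7, 8}.
Column 1 already contains {2, 3, 4, 5, 7, 8, 9}.
Its 3×3 block (box 1) already contains {3, 4, 5, 6, 7, 8}.
The only value from 1–9 not eliminated is 1, so row 1, column 1 = 1.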